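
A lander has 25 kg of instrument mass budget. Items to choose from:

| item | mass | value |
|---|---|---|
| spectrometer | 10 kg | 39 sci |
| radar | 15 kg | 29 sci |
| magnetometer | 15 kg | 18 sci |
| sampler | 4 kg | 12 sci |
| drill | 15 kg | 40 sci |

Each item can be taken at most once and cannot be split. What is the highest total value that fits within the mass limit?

Check high-value combinations within 25 kg:
- spectrometer+drill: mass 10+15=25, value 39+40=79
- spectrometer+radar: mass 10+15=25, value 39+29=68
- spectrometer+magnetometer: mass 10+15=25, value 39+18=57
- sampler+drill: mass 4+15=19, value 12+40=52
- spectrometer+sampler: mass 10+4=14, value 39+12=51
Best: 79 sci.

79 sci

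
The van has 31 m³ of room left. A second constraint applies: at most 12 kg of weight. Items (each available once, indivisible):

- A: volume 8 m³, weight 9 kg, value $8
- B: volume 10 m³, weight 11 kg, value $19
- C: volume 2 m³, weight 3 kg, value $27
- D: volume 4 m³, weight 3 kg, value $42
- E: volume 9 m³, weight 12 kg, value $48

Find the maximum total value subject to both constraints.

$69

Feasible sets respecting both limits:
- C+D: volume 6, weight 6, value 69
- A+D: volume 12, weight 12, value 50
- E: volume 9, weight 12, value 48
- D: volume 4, weight 3, value 42
Best: $69.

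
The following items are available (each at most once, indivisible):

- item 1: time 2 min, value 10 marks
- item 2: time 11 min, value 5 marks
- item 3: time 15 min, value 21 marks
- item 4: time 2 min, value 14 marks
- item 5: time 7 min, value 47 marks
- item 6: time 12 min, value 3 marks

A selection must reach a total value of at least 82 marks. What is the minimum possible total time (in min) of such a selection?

Subsets with value ≥ 82, sorted by total time:
- item 3+item 4+item 5: time 24, value 82
- item 1+item 3+item 4+item 5: time 26, value 92
- item 2+item 3+item 4+item 5: time 35, value 87
- item 1+item 2+item 3+item 5: time 35, value 83
Minimum time: 24 min.

24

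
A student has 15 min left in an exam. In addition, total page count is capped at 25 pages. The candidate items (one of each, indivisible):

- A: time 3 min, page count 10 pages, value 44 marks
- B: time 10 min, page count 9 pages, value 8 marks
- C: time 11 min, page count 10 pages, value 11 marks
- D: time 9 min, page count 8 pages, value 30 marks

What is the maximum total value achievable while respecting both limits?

Feasible sets respecting both limits:
- A+D: time 12, page count 18, value 74
- A+C: time 14, page count 20, value 55
- A+B: time 13, page count 19, value 52
Best: 74 marks.

74 marks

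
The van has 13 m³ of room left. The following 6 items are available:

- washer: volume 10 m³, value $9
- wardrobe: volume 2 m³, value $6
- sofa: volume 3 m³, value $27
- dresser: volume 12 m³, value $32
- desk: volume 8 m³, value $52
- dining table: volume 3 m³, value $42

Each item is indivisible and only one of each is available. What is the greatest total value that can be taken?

$100

Check high-value combinations within 13 m³:
- wardrobe+desk+dining table: volume 2+8+3=13, value 6+52+42=100
- desk+dining table: volume 8+3=11, value 52+42=94
- wardrobe+sofa+desk: volume 2+3+8=13, value 6+27+52=85
- sofa+desk: volume 3+8=11, value 27+52=79
Best: $100.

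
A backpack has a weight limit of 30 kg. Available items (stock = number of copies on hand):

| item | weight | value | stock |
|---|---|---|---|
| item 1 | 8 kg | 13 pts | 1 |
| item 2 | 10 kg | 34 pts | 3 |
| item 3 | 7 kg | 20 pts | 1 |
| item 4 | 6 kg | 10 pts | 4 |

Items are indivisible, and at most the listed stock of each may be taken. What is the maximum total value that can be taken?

102 pts

Top feasible selections:
- 3×item 2: weight 30, value 102
- 2×item 2 + 1×item 3: weight 27, value 88
Best: 102 pts.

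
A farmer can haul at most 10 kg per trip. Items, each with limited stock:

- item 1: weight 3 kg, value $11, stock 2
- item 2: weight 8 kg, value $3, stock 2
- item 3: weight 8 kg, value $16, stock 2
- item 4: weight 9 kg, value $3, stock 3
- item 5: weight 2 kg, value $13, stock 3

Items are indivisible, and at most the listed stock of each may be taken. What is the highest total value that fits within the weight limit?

$50

Top feasible selections:
- 1×item 1 + 3×item 5: weight 9, value 50
- 2×item 1 + 2×item 5: weight 10, value 48
- 3×item 5: weight 6, value 39
- 1×item 1 + 2×item 5: weight 7, value 37
Best: $50.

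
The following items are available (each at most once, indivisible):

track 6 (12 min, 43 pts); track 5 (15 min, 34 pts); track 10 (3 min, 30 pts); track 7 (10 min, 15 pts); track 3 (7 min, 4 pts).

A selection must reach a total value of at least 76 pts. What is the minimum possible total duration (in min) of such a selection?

22

Subsets with value ≥ 76, sorted by total duration:
- track 6+track 10+track 3: duration 22, value 77
- track 6+track 10+track 7: duration 25, value 88
- track 6+track 5: duration 27, value 77
Minimum duration: 22 min.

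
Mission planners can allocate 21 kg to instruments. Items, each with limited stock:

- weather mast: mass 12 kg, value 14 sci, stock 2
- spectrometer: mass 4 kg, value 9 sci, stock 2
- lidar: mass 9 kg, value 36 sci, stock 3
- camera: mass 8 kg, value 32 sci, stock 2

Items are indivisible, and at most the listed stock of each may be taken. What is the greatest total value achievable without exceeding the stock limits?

77 sci

Best selections within mass 21 and stock limits:
- 1×spectrometer + 1×lidar + 1×camera: mass 21, value 77
- 1×spectrometer + 2×camera: mass 20, value 73
- 2×lidar: mass 18, value 72
Best: 77 sci.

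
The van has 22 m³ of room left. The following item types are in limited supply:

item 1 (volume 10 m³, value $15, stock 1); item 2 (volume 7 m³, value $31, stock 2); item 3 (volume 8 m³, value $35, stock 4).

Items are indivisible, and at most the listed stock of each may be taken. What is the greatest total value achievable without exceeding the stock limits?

Top feasible selections:
- 2×item 2 + 1×item 3: volume 22, value 97
- 2×item 3: volume 16, value 70
- 1×item 2 + 1×item 3: volume 15, value 66
Best: $97.

$97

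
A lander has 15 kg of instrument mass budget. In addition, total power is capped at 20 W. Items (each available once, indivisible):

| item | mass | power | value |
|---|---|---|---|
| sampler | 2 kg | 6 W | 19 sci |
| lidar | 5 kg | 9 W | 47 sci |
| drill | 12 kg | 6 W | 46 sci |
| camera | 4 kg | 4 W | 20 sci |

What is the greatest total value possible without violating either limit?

86 sci

Feasible sets respecting both limits:
- sampler+lidar+camera: mass 11, power 19, value 86
- lidar+camera: mass 9, power 13, value 67
- sampler+lidar: mass 7, power 15, value 66
- sampler+drill: mass 14, power 12, value 65
Best: 86 sci.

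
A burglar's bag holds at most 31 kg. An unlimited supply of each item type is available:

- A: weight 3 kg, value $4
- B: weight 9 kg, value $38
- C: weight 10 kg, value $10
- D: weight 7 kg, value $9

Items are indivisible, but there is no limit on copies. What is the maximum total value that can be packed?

Best value-per-unit is B at 38/9; filling with it alone gives 3×38 = 114.
Optimal mix: 1×A + 3×B → weight 30, value 118.

$118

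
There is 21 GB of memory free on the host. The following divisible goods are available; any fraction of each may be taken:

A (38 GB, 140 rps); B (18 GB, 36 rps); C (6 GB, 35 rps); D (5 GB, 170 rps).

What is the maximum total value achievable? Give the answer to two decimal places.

241.84

Take in order of value per unit:
- D (170/5 per unit): all 5 → value 170, running total 170.00
- C (35/6 per unit): all 6 → value 35, running total 205.00
- A (140/38 per unit): 10 of 38 → value 10×140/38 = 36.8421, running total 241.84
Total 241.84.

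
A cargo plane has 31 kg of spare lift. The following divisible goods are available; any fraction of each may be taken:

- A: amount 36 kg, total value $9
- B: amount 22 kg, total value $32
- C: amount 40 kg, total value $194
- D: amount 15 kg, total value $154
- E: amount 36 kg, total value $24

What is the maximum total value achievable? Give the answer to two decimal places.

231.60

Take in order of value per unit:
- D (154/15 per unit): all 15 → value 154, running total 154.00
- C (194/40 per unit): 16 of 40 → value 16×194/40 = 77.6000, running total 231.60
Total 231.60.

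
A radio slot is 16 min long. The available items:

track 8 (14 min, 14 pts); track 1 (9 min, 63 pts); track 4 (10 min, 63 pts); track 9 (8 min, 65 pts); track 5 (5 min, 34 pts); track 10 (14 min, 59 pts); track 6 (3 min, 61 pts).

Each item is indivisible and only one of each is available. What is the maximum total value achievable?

This is a 0/1 knapsack; check combinations near the capacity.
- track 9+track 5+track 6: duration 8+5+3=16, value 65+34+61=160
- track 9+track 6: duration 8+3=11, value 65+61=126
- track 1+track 6: duration 9+3=12, value 63+61=124
- track 4+track 6: duration 10+3=13, value 63+61=124
Best: 160 pts.

160 pts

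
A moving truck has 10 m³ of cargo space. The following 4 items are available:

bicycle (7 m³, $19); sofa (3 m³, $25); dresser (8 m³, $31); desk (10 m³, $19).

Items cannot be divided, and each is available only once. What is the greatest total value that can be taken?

Check high-value combinations within 10 m³:
- bicycle+sofa: volume 7+3=10, value 19+25=44
- dresser: volume 8, value 31
- sofa: volume 3, value 25
- bicycle: volume 7, value 19
Best: $44.

$44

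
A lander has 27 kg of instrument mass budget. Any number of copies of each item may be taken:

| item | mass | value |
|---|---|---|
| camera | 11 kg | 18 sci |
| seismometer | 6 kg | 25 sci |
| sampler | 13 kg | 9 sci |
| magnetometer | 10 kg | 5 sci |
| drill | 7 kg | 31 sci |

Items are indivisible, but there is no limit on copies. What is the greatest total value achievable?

118 sci

Best value-per-unit is drill at 31/7; filling with it alone gives 3×31 = 93.
Optimal mix: 1×seismometer + 3×drill → mass 27, value 118.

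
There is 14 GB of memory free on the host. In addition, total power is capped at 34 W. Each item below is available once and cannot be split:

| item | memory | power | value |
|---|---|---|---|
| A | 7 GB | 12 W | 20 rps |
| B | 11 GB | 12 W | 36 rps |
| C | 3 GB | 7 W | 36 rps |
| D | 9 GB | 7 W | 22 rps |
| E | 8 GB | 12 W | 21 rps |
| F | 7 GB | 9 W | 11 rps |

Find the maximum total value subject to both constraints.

72 rps

Feasible sets respecting both limits:
- B+C: memory 14, power 19, value 72
- C+D: memory 12, power 14, value 58
- C+E: memory 11, power 19, value 57
Best: 72 rps.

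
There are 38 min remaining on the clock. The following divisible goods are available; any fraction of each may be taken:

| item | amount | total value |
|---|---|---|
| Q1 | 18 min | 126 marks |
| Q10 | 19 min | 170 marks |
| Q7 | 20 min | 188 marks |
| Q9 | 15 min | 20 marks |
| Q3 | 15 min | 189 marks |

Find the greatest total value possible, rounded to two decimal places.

Take in order of value per unit:
- Q3 (189/15 per unit): all 15 → value 189, running total 189.00
- Q7 (188/20 per unit): all 20 → value 188, running total 377.00
- Q10 (170/19 per unit): 3 of 19 → value 3×170/19 = 26.8421, running total 403.84
Total 403.84.

403.84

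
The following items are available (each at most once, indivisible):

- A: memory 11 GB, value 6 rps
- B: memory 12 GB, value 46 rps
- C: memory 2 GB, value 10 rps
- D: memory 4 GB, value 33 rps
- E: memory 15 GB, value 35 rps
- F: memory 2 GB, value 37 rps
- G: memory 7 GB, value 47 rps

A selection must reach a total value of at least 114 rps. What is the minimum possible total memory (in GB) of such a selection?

Subsets with value ≥ 114, sorted by total memory:
- D+F+G: memory 13, value 117
- C+D+F+G: memory 15, value 127
Minimum memory: 13 GB.

13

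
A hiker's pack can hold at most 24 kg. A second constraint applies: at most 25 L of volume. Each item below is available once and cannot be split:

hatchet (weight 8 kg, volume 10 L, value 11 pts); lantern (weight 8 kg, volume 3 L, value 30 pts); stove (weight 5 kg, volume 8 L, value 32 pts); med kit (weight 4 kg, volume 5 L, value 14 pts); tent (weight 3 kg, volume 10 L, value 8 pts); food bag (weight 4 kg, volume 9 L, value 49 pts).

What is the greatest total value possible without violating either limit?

Feasible sets respecting both limits:
- lantern+stove+med kit+food bag: weight 21, volume 25, value 125
- lantern+stove+food bag: weight 17, volume 20, value 111
- stove+med kit+food bag: weight 13, volume 22, value 95
Best: 125 pts.

125 pts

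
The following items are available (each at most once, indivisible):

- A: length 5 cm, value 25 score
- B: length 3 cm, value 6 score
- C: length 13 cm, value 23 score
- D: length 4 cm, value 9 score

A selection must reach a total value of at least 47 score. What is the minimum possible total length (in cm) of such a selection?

Subsets with value ≥ 47, sorted by total length:
- A+C: length 18, value 48
- A+B+C: length 21, value 54
Minimum length: 18 cm.

18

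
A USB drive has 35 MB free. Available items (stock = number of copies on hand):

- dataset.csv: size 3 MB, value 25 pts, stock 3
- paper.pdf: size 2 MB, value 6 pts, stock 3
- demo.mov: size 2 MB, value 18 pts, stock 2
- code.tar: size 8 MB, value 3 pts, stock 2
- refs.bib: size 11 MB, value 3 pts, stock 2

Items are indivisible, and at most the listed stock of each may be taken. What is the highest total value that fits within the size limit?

Top feasible selections:
- 3×dataset.csv + 3×paper.pdf + 2×demo.mov + 2×code.tar: size 35, value 135
- 3×dataset.csv + 3×paper.pdf + 2×demo.mov + 1×code.tar: size 27, value 132
- 3×dataset.csv + 3×paper.pdf + 2×demo.mov + 1×refs.bib: size 30, value 132
Best: 135 pts.

135 pts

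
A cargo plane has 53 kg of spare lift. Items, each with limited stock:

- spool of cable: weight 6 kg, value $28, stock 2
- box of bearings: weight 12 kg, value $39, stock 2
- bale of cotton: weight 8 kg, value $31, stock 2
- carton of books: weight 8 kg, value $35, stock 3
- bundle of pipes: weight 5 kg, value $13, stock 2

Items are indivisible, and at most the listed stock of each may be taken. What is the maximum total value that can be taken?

$223

Best selections within weight 53 and stock limits:
- 2×spool of cable + 2×bale of cotton + 3×carton of books: weight 52, value 223
- 2×spool of cable + 1×box of bearings + 3×carton of books + 1×bundle of pipes: weight 53, value 213
- 2×spool of cable + 1×box of bearings + 1×bale of cotton + 2×carton of books + 1×bundle of pipes: weight 53, value 209
Best: $223.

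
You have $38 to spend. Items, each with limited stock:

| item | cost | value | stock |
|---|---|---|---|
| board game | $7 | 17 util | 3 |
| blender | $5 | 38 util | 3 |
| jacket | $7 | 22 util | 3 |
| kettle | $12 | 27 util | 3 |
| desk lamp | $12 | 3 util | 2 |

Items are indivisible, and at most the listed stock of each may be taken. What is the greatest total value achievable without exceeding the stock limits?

Best selections within cost 38 and stock limits:
- 3×blender + 3×jacket: cost 36, value 180
- 1×board game + 3×blender + 2×jacket: cost 36, value 175
- 2×board game + 3×blender + 1×jacket: cost 36, value 170
Best: 180 util.

180 util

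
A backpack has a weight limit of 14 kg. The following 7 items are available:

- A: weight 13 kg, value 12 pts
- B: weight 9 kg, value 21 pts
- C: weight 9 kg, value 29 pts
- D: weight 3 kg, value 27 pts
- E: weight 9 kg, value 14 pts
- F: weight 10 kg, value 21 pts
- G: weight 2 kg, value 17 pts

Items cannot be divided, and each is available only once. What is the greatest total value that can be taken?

73 pts

This is a 0/1 knapsack; check combinations near the capacity.
- C+D+G: weight 9+3+2=14, value 29+27+17=73
- B+D+G: weight 9+3+2=14, value 21+27+17=65
- D+E+G: weight 3+9+2=14, value 27+14+17=58
- C+D: weight 9+3=12, value 29+27=56
- B+D: weight 9+3=12, value 21+27=48
Best: 73 pts.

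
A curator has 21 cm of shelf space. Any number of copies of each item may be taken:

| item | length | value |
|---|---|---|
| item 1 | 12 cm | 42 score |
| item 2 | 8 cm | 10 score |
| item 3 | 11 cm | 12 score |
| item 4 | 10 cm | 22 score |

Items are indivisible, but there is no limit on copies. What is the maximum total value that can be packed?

Best value-per-unit is item 1 at 42/12; filling with it alone gives 1×42 = 42.
Optimal mix: 1×item 1 + 1×item 2 → length 20, value 52.

52 score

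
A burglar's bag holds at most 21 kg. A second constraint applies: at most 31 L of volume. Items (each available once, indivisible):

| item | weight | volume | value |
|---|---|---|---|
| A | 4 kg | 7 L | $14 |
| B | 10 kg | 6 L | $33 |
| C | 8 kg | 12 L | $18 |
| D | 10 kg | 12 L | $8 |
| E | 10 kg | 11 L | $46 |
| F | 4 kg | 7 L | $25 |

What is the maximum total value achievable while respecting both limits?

Feasible sets respecting both limits:
- A+E+F: weight 18, volume 25, value 85
- B+E: weight 20, volume 17, value 79
- A+B+F: weight 18, volume 20, value 72
- E+F: weight 14, volume 18, value 71
Best: $85.

$85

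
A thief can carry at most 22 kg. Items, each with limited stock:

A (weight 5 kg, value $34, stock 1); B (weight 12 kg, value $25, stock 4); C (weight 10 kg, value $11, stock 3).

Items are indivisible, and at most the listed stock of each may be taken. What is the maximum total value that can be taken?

$59

Top feasible selections:
- 1×A + 1×B: weight 17, value 59
- 1×A + 1×C: weight 15, value 45
- 1×B + 1×C: weight 22, value 36
Best: $59.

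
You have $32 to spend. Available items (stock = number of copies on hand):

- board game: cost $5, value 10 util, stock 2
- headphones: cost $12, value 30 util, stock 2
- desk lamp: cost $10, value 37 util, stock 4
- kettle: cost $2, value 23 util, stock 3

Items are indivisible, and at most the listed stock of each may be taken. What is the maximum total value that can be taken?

153 util

Top feasible selections:
- 1×board game + 2×desk lamp + 3×kettle: cost 31, value 153
- 2×desk lamp + 3×kettle: cost 26, value 143
Best: 153 util.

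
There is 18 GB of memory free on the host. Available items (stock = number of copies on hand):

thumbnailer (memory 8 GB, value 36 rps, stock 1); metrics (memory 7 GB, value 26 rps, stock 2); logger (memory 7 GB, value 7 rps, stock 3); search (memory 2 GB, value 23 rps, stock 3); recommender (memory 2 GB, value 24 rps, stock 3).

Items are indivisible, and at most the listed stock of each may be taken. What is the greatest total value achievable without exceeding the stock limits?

Best selections within memory 18 and stock limits:
- 1×thumbnailer + 2×search + 3×recommender: memory 18, value 154
- 1×thumbnailer + 3×search + 2×recommender: memory 18, value 153
- 1×metrics + 2×search + 3×recommender: memory 17, value 144
- 1×metrics + 3×search + 2×recommender: memory 17, value 143
Best: 154 rps.

154 rps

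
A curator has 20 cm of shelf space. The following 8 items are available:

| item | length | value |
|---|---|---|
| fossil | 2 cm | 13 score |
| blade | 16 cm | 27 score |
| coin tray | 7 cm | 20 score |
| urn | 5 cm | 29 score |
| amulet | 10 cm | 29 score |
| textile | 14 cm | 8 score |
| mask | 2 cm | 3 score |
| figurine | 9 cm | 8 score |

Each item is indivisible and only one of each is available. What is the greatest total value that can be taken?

74 score

This is a 0/1 knapsack; check combinations near the capacity.
- fossil+urn+amulet+mask: length 2+5+10+2=19, value 13+29+29+3=74
- fossil+urn+amulet: length 2+5+10=17, value 13+29+29=71
- fossil+coin tray+urn+mask: length 2+7+5+2=16, value 13+20+29+3=65
- fossil+coin tray+urn: length 2+7+5=14, value 13+20+29=62
Best: 74 score.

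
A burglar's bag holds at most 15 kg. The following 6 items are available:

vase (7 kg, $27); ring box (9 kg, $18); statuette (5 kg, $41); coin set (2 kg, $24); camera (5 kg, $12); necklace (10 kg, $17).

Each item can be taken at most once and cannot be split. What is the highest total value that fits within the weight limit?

$92

Check high-value combinations within 15 kg:
- vase+statuette+coin set: weight 7+5+2=14, value 27+41+24=92
- statuette+coin set+camera: weight 5+2+5=12, value 41+24+12=77
- vase+statuette: weight 7+5=12, value 27+41=68
Best: $92.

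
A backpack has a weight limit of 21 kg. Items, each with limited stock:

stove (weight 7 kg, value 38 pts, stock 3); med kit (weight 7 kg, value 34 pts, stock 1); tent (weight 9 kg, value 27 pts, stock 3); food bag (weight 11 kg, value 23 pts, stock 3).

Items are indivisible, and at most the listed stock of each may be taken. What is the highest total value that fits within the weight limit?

114 pts

Best selections within weight 21 and stock limits:
- 3×stove: weight 21, value 114
- 2×stove + 1×med kit: weight 21, value 110
- 2×stove: weight 14, value 76
Best: 114 pts.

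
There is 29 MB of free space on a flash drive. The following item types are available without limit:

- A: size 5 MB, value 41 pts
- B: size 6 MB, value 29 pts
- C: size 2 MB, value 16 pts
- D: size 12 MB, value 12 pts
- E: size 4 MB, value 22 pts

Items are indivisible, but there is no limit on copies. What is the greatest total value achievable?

237 pts

Best value-per-unit is A at 41/5; filling with it alone gives 5×41 = 205.
Optimal mix: 5×A + 2×C → size 29, value 237.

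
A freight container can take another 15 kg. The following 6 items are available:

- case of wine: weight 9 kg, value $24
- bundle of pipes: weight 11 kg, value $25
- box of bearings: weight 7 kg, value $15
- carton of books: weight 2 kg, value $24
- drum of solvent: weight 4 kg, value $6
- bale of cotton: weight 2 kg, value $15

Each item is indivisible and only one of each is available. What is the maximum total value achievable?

Check high-value combinations within 15 kg:
- bundle of pipes+carton of books+bale of cotton: weight 11+2+2=15, value 25+24+15=64
- case of wine+carton of books+bale of cotton: weight 9+2+2=13, value 24+24+15=63
- box of bearings+carton of books+drum of solvent+bale of cotton: weight 7+2+4+2=15, value 15+24+6+15=60
- box of bearings+carton of books+bale of cotton: weight 7+2+2=11, value 15+24+15=54
- case of wine+carton of books+drum of solvent: weight 9+2+4=15, value 24+24+6=54
Best: $64.

$64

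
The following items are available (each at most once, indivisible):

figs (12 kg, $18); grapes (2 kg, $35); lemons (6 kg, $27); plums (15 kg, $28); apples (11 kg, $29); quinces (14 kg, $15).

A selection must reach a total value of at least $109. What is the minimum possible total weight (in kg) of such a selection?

Subsets with value ≥ 109, sorted by total weight:
- figs+grapes+lemons+apples: weight 31, value 109
- grapes+lemons+plums+apples: weight 34, value 119
- figs+grapes+plums+apples: weight 40, value 110
Minimum weight: 31 kg.

31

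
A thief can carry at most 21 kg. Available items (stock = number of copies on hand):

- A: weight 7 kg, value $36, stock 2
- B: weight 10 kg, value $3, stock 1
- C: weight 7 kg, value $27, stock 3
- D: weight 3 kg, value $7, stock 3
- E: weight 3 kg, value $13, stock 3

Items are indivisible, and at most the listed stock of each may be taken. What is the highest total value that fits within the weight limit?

$99

Best selections within weight 21 and stock limits:
- 2×A + 1×C: weight 21, value 99
- 2×A + 2×E: weight 20, value 98
- 2×A + 1×D + 1×E: weight 20, value 92
- 1×A + 2×C: weight 21, value 90
Best: $99.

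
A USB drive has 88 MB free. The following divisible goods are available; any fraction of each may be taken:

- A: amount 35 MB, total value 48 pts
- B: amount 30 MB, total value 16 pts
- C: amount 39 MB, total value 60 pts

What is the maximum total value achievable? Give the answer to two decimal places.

115.47

Take in order of value per unit:
- C (60/39 per unit): all 39 → value 60, running total 60.00
- A (48/35 per unit): all 35 → value 48, running total 108.00
- B (16/30 per unit): 14 of 30 → value 14×16/30 = 7.4667, running total 115.47
Total 115.47.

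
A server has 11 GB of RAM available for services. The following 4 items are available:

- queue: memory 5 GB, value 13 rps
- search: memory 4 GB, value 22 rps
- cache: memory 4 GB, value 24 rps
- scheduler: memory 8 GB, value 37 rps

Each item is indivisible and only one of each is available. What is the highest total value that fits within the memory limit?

This is a 0/1 knapsack; check combinations near the capacity.
- search+cache: memory 4+4=8, value 22+24=46
- scheduler: memory 8, value 37
- queue+cache: memory 5+4=9, value 13+24=37
- queue+search: memory 5+4=9, value 13+22=35
- cache: memory 4, value 24
Best: 46 rps.

46 rps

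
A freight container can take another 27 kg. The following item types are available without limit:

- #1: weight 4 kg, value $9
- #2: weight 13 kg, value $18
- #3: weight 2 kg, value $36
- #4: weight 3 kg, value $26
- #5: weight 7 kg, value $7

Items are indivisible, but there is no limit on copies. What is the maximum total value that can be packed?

Best value-per-unit is #3 at 36/2, and filling with it alone uses weight 13×2=26. No mix of the others beats 13×36 = 468.

$468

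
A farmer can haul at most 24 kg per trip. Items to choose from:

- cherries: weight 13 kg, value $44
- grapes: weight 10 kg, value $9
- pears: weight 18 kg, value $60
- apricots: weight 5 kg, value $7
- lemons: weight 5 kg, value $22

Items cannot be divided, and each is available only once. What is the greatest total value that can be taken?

$82

This is a 0/1 knapsack; check combinations near the capacity.
- pears+lemons: weight 18+5=23, value 60+22=82
- cherries+apricots+lemons: weight 13+5+5=23, value 44+7+22=73
- pears+apricots: weight 18+5=23, value 60+7=67
- cherries+lemons: weight 13+5=18, value 44+22=66
Best: $82.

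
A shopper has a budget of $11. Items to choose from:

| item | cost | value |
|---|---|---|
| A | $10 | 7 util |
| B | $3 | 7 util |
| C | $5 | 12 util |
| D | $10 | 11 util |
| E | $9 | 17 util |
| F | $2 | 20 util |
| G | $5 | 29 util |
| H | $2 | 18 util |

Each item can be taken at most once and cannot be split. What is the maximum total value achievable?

This is a 0/1 knapsack; check combinations near the capacity.
- F+G+H: cost 2+5+2=9, value 20+29+18=67
- B+F+G: cost 3+2+5=10, value 7+20+29=56
- B+G+H: cost 3+5+2=10, value 7+29+18=54
- C+F+H: cost 5+2+2=9, value 12+20+18=50
Best: 67 util.

67 util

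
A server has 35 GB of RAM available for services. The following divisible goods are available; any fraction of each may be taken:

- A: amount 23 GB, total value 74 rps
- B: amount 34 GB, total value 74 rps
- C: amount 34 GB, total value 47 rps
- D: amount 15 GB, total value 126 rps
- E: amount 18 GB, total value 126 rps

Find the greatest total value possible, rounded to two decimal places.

258.43

Take in order of value per unit:
- D (126/15 per unit): all 15 → value 126, running total 126.00
- E (126/18 per unit): all 18 → value 126, running total 252.00
- A (74/23 per unit): 2 of 23 → value 2×74/23 = 6.4348, running total 258.43
Total 258.43.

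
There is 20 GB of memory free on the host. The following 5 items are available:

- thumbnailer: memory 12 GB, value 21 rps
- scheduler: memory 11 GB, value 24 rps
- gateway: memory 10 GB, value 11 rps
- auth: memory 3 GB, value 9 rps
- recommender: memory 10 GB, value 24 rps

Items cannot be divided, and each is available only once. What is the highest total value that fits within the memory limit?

Check high-value combinations within 20 GB:
- gateway+recommender: memory 10+10=20, value 11+24=35
- auth+recommender: memory 3+10=13, value 9+24=33
- scheduler+auth: memory 11+3=14, value 24+9=33
- thumbnailer+auth: memory 12+3=15, value 21+9=30
Best: 35 rps.

35 rps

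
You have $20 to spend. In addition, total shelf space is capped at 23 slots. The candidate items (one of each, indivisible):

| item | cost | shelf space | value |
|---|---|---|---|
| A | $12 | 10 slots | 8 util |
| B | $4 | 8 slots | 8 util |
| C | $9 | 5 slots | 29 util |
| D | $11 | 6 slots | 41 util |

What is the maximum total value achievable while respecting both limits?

Feasible sets respecting both limits:
- C+D: cost 20, shelf space 11, value 70
- B+D: cost 15, shelf space 14, value 49
- D: cost 11, shelf space 6, value 41
Best: 70 util.

70 util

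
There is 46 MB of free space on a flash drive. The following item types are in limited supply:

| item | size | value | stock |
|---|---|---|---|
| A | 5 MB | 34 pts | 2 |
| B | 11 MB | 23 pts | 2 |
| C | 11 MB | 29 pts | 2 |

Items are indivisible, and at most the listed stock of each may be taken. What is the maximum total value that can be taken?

Top feasible selections:
- 2×A + 1×B + 2×C: size 43, value 149
- 2×A + 2×B + 1×C: size 43, value 143
- 2×A + 2×C: size 32, value 126
- 2×A + 1×B + 1×C: size 32, value 120
Best: 149 pts.

149 pts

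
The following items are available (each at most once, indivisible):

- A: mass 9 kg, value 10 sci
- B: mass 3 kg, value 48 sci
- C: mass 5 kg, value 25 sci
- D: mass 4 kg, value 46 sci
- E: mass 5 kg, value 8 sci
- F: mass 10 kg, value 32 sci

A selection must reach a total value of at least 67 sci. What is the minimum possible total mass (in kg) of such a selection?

7

Subsets with value ≥ 67, sorted by total mass:
- B+D: mass 7, value 94
- B+C: mass 8, value 73
- C+D: mass 9, value 71
- B+C+D: mass 12, value 119
Minimum mass: 7 kg.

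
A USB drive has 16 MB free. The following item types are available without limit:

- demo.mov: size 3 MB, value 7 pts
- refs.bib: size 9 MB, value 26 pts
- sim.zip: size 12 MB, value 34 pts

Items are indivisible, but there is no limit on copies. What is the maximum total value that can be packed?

Best value-per-unit is refs.bib at 26/9; filling with it alone gives 1×26 = 26.
Optimal mix: 1×demo.mov + 1×sim.zip → size 15, value 41.

41 pts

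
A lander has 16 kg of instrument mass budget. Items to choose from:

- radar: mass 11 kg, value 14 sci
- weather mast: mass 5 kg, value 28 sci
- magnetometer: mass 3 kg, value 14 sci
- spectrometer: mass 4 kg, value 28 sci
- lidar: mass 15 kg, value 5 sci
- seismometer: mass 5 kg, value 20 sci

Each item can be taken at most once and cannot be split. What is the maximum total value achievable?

76 sci

Check high-value combinations within 16 kg:
- weather mast+spectrometer+seismometer: mass 5+4+5=14, value 28+28+20=76
- weather mast+magnetometer+spectrometer: mass 5+3+4=12, value 28+14+28=70
- magnetometer+spectrometer+seismometer: mass 3+4+5=12, value 14+28+20=62
- weather mast+magnetometer+seismometer: mass 5+3+5=13, value 28+14+20=62
- weather mast+spectrometer: mass 5+4=9, value 28+28=56
Best: 76 sci.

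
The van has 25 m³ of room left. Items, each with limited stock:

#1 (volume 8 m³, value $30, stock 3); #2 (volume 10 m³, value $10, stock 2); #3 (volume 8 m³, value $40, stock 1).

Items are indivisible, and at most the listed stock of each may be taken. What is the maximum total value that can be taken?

$100

Top feasible selections:
- 2×#1 + 1×#3: volume 24, value 100
- 3×#1: volume 24, value 90
- 1×#1 + 1×#3: volume 16, value 70
- 2×#1: volume 16, value 60
Best: $100.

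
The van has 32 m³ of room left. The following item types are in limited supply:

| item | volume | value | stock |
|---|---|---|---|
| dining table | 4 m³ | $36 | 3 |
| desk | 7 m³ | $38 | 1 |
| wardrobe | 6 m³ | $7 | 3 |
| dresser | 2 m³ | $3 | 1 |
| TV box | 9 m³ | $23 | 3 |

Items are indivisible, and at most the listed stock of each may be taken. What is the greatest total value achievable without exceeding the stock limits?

$172

Best selections within volume 32 and stock limits:
- 3×dining table + 1×desk + 1×dresser + 1×TV box: volume 30, value 172
- 3×dining table + 1×desk + 1×TV box: volume 28, value 169
- 3×dining table + 1×desk + 2×wardrobe: volume 31, value 160
- 3×dining table + 1×dresser + 2×TV box: volume 32, value 157
Best: $172.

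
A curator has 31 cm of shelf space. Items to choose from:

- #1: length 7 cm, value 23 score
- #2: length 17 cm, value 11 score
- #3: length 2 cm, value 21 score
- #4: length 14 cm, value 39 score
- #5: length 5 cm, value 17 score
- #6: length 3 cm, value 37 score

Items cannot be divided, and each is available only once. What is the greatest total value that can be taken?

This is a 0/1 knapsack; check combinations near the capacity.
- #1+#3+#4+#5+#6: length 7+2+14+5+3=31, value 23+21+39+17+37=137
- #1+#3+#4+#6: length 7+2+14+3=26, value 23+21+39+37=120
- #1+#4+#5+#6: length 7+14+5+3=29, value 23+39+17+37=116
Best: 137 score.

137 score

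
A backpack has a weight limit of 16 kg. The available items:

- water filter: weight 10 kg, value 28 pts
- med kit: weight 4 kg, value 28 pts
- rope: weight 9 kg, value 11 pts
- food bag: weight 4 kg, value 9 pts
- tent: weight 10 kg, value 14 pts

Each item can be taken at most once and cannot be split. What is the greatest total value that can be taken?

56 pts

Check high-value combinations within 16 kg:
- water filter+med kit: weight 10+4=14, value 28+28=56
- med kit+tent: weight 4+10=14, value 28+14=42
- med kit+rope: weight 4+9=13, value 28+11=39
Best: 56 pts.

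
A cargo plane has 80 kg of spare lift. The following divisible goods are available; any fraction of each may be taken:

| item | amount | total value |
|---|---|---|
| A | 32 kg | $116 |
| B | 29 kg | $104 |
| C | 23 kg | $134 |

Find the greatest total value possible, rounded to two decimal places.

Take in order of value per unit:
- C (134/23 per unit): all 23 → value 134, running total 134.00
- A (116/32 per unit): all 32 → value 116, running total 250.00
- B (104/29 per unit): 25 of 29 → value 25×104/29 = 89.6552, running total 339.66
Total 339.66.

339.66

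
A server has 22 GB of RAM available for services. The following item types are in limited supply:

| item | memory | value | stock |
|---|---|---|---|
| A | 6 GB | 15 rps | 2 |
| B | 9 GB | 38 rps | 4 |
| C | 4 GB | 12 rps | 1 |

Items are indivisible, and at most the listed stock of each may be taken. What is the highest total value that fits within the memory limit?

Best selections within memory 22 and stock limits:
- 2×B + 1×C: memory 22, value 88
- 2×B: memory 18, value 76
- 2×A + 1×B: memory 21, value 68
Best: 88 rps.

88 rps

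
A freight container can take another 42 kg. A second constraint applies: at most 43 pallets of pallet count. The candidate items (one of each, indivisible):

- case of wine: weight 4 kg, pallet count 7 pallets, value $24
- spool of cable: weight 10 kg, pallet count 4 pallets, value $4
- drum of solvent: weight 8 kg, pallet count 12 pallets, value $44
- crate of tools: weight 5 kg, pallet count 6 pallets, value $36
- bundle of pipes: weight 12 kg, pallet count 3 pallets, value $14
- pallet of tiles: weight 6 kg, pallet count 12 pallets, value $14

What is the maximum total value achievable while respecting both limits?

Feasible sets respecting both limits:
- case of wine+drum of solvent+crate of tools+bundle of pipes+pallet of tiles: weight 35, pallet count 40, value 132
- case of wine+spool of cable+drum of solvent+crate of tools+bundle of pipes: weight 39, pallet count 32, value 122
- case of wine+spool of cable+drum of solvent+crate of tools+pallet of tiles: weight 33, pallet count 41, value 122
Best: $132.

$132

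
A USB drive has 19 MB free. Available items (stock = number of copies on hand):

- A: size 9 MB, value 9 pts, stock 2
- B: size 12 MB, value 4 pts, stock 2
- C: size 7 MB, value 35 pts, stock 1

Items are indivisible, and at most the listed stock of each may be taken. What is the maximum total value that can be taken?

44 pts

Best selections within size 19 and stock limits:
- 1×A + 1×C: size 16, value 44
- 1×B + 1×C: size 19, value 39
- 1×C: size 7, value 35
Best: 44 pts.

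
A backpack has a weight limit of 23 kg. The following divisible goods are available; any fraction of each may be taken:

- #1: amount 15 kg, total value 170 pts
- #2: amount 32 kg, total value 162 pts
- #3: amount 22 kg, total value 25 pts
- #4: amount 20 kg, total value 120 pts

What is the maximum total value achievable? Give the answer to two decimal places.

218.00

Take in order of value per unit:
- #1 (170/15 per unit): all 15 → value 170, running total 170.00
- #4 (120/20 per unit): 8 of 20 → value 8×120/20 = 48.0000, running total 218.00
Total 218.00.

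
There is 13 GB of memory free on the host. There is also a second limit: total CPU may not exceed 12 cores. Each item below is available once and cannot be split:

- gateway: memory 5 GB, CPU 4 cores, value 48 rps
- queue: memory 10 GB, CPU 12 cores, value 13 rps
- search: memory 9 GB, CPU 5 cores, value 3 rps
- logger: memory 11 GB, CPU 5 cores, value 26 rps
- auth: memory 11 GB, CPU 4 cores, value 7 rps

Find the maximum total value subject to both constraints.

Feasible sets respecting both limits:
- gateway: memory 5, CPU 4, value 48
- logger: memory 11, CPU 5, value 26
- queue: memory 10, CPU 12, value 13
- auth: memory 11, CPU 4, value 7
Best: 48 rps.

48 rps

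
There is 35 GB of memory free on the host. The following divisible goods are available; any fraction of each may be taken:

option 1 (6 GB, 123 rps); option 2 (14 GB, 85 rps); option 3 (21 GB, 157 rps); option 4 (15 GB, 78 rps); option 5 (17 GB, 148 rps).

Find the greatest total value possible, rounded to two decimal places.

Take in order of value per unit:
- option 1 (123/6 per unit): all 6 → value 123, running total 123.00
- option 5 (148/17 per unit): all 17 → value 148, running total 271.00
- option 3 (157/21 per unit): 12 of 21 → value 12×157/21 = 89.7143, running total 360.71
Total 360.71.

360.71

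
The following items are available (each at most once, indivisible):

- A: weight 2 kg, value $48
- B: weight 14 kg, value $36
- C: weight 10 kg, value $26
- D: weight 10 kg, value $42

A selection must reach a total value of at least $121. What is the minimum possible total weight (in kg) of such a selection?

Subsets with value ≥ 121, sorted by total weight:
- A+B+D: weight 26, value 126
- A+B+C+D: weight 36, value 152
Minimum weight: 26 kg.

26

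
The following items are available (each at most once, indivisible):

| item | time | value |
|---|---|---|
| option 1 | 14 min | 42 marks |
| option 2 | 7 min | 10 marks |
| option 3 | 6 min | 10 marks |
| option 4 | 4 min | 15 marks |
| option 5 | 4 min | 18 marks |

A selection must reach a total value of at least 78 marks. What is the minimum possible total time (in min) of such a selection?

Subsets with value ≥ 78, sorted by total time:
- option 1+option 3+option 4+option 5: time 28, value 85
- option 1+option 2+option 4+option 5: time 29, value 85
Minimum time: 28 min.

28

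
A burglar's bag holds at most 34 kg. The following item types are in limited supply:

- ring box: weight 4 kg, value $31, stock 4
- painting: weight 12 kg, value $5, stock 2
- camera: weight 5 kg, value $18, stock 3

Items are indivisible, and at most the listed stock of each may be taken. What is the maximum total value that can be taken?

$178

Best selections within weight 34 and stock limits:
- 4×ring box + 3×camera: weight 31, value 178
- 4×ring box + 2×camera: weight 26, value 160
- 3×ring box + 3×camera: weight 27, value 147
Best: $178.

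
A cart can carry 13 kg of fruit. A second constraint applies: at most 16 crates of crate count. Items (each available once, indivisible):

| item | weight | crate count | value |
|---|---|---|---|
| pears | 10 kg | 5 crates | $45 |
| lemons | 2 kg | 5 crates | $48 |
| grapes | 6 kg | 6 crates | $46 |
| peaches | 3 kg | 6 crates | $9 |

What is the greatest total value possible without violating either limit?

Feasible sets respecting both limits:
- lemons+grapes: weight 8, crate count 11, value 94
- pears+lemons: weight 12, crate count 10, value 93
- lemons+peaches: weight 5, crate count 11, value 57
Best: $94.

$94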